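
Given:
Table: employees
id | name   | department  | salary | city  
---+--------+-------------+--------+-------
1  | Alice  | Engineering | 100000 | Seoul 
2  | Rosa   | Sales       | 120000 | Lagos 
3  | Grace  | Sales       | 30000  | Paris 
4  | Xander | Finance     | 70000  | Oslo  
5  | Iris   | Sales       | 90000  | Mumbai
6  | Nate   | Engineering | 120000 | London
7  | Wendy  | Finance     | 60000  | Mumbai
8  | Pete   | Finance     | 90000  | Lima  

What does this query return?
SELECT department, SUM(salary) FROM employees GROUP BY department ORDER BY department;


Summing salary within each department:
  Engineering: 100000 + 120000 = 220000
  Finance: 70000 + 60000 + 90000 = 220000
  Sales: 120000 + 30000 + 90000 = 240000


3 groups:
Engineering, 220000
Finance, 220000
Sales, 240000


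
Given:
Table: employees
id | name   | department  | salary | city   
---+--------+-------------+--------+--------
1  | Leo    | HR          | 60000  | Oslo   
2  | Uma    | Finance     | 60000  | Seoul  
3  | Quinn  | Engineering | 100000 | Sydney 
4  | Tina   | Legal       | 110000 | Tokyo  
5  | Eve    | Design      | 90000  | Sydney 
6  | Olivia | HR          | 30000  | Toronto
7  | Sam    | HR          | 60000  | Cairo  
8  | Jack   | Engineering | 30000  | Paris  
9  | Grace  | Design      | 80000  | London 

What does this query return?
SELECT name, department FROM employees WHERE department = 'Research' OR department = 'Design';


Filtering: department = 'Research' OR 'Design'
Matching: 2 rows

2 rows:
Eve, Design
Grace, Design


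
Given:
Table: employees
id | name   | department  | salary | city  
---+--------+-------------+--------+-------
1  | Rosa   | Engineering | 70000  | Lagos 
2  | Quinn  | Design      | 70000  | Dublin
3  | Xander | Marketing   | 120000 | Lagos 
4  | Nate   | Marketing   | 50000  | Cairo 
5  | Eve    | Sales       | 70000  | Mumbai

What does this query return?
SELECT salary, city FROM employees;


Projecting columns: salary, city

5 rows:
70000, Lagos
70000, Dublin
120000, Lagos
50000, Cairo
70000, Mumbai


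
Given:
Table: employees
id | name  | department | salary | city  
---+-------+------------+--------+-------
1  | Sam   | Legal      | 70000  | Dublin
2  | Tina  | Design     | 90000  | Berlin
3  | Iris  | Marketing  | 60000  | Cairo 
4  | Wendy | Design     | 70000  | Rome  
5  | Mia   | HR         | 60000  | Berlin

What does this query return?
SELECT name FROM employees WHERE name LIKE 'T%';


LIKE 'T%' matches names starting with 'T'
Matching: 1

1 rows:
Tina


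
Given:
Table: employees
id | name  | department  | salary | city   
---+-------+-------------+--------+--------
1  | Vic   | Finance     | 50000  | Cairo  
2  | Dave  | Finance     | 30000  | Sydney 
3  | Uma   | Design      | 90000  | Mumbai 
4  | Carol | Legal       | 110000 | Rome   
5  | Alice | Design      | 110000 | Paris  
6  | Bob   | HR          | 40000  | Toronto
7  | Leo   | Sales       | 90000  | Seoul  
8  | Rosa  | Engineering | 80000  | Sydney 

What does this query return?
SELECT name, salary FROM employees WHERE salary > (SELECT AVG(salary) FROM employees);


Subquery: AVG(salary) = 75000.0
Filtering: salary > 75000.0
  Uma (90000) -> MATCH
  Carol (110000) -> MATCH
  Alice (110000) -> MATCH
  Leo (90000) -> MATCH
  Rosa (80000) -> MATCH


5 rows:
Uma, 90000
Carol, 110000
Alice, 110000
Leo, 90000
Rosa, 80000


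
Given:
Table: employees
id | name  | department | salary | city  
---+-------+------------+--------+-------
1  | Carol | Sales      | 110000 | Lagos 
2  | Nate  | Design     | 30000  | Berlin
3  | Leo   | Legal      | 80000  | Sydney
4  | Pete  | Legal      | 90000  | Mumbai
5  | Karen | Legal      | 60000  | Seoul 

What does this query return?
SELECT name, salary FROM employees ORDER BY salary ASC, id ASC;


Sorting by salary ASC, then id ASC for ties

5 rows:
Nate, 30000
Karen, 60000
Leo, 80000
Pete, 90000
Carol, 110000


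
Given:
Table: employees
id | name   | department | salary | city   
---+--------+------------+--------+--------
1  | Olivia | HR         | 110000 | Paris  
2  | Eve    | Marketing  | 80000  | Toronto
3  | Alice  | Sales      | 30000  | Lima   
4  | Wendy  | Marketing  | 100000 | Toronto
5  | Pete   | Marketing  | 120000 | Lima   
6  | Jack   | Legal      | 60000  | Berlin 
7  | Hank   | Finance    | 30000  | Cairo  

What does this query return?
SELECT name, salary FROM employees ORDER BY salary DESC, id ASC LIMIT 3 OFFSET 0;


Sort by salary DESC (id ASC tiebreak), then skip 0 and take 3
Rows 1 through 3

3 rows:
Pete, 120000
Olivia, 110000
Wendy, 100000


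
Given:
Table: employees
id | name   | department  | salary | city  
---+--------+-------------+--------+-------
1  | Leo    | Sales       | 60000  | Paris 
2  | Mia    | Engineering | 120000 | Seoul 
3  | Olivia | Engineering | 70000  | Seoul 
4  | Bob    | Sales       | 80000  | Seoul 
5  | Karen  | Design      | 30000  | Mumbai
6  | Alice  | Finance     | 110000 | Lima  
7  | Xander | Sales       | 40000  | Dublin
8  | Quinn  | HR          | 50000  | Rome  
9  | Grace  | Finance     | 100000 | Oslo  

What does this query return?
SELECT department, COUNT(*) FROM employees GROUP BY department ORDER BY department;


Assigning each row to its department group:
  Leo -> Sales
  Mia -> Engineering
  Olivia -> Engineering
  Bob -> Sales
  Karen -> Design
  Alice -> Finance
  Xander -> Sales
  Quinn -> HR
  Grace -> Finance


5 groups:
Design, 1
Engineering, 2
Finance, 2
HR, 1
Sales, 3


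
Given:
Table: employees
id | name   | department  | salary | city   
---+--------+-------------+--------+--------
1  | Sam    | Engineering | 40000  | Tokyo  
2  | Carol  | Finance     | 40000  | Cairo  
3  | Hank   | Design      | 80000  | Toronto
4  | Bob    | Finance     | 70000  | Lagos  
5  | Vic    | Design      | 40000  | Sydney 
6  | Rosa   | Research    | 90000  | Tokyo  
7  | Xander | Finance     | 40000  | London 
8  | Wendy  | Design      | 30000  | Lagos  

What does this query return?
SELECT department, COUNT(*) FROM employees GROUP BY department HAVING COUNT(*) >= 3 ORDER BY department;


Groups with count >= 3:
  Design: 3 -> PASS
  Finance: 3 -> PASS
  Engineering: 1 -> filtered out
  Research: 1 -> filtered out


2 groups:
Design, 3
Finance, 3


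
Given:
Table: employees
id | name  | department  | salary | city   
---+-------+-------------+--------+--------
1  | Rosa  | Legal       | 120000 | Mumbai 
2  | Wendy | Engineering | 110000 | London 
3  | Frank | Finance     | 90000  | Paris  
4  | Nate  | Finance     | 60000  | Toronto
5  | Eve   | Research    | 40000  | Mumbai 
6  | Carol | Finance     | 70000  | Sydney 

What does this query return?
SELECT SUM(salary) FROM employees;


SUM(salary) = 120000 + 110000 + 90000 + 60000 + 40000 + 70000 = 490000

490000


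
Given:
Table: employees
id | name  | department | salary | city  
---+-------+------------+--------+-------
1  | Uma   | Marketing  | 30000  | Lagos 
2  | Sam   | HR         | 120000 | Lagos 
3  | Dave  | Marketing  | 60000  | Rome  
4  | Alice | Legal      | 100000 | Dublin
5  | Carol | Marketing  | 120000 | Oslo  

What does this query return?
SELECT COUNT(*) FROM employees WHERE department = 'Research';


Counting rows where department = 'Research'


0


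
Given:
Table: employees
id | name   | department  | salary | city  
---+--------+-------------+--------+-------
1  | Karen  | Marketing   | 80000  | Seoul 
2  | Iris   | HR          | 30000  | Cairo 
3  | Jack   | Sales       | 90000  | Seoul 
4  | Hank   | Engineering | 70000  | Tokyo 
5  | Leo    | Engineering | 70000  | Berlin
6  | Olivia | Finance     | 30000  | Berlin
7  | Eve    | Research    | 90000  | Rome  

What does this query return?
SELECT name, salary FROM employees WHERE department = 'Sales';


Filtering: department = 'Sales'
Matching rows: 1

1 rows:
Jack, 90000


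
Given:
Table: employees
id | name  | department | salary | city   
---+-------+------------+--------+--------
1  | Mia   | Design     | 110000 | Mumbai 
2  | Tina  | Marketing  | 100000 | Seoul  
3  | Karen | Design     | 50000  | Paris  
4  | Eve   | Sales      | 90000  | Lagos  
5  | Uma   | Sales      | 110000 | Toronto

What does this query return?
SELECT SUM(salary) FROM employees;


SUM(salary) = 110000 + 100000 + 50000 + 90000 + 110000 = 460000

460000


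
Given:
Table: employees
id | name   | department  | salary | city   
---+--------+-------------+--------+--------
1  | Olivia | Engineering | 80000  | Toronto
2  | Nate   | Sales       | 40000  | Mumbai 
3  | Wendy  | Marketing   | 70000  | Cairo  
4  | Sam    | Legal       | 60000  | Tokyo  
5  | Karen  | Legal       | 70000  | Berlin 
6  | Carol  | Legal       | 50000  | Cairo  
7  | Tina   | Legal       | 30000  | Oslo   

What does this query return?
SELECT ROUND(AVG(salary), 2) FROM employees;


SUM(salary) = 400000
COUNT = 7
ROUND(AVG, 2) = ROUND(400000 / 7, 2) = 57142.86

57142.86


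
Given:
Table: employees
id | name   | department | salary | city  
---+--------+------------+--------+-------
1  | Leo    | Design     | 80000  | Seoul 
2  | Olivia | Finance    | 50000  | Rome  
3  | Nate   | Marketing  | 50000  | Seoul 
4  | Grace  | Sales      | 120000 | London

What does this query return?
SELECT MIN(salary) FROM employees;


Salaries: 80000, 50000, 50000, 120000
MIN = 50000

50000


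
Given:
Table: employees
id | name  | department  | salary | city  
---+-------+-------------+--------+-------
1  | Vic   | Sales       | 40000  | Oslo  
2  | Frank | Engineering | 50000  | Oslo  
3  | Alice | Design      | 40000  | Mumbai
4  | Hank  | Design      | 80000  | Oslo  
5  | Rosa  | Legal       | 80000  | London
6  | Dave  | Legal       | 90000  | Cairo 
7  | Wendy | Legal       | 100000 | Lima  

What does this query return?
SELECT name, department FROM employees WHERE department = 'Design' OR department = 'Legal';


Filtering: department = 'Design' OR 'Legal'
Matching: 5 rows

5 rows:
Alice, Design
Hank, Design
Rosa, Legal
Dave, Legal
Wendy, Legal


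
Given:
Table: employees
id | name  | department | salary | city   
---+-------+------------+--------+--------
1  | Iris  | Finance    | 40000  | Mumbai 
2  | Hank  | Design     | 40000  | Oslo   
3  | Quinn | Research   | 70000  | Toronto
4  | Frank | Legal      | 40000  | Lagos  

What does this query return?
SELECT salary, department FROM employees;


Projecting columns: salary, department

4 rows:
40000, Finance
40000, Design
70000, Research
40000, Legal


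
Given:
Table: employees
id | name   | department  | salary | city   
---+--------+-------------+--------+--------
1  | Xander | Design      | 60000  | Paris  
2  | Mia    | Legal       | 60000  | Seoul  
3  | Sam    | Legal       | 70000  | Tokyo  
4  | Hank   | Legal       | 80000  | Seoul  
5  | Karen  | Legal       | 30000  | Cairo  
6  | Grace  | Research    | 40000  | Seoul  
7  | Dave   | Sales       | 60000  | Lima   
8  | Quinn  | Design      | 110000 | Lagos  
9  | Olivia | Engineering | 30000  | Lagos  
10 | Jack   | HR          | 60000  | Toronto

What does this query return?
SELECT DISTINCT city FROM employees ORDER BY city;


All 'city' values (row order): Paris, Seoul, Tokyo, Seoul, Cairo, Seoul, Lima, Lagos, Lagos, Toronto
Removing duplicates leaves 7 unique value(s).

7 values:
Cairo
Lagos
Lima
Paris
Seoul
Tokyo
Toronto


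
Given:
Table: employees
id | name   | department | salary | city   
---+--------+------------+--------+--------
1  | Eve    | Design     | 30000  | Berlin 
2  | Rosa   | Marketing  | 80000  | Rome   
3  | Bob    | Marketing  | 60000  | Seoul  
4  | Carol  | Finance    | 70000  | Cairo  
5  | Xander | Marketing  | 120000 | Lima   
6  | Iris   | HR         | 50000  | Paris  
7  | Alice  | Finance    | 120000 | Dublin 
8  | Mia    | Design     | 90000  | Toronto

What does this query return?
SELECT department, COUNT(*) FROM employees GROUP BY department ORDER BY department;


Assigning each row to its department group:
  Eve -> Design
  Rosa -> Marketing
  Bob -> Marketing
  Carol -> Finance
  Xander -> Marketing
  Iris -> HR
  Alice -> Finance
  Mia -> Design


4 groups:
Design, 2
Finance, 2
HR, 1
Marketing, 3


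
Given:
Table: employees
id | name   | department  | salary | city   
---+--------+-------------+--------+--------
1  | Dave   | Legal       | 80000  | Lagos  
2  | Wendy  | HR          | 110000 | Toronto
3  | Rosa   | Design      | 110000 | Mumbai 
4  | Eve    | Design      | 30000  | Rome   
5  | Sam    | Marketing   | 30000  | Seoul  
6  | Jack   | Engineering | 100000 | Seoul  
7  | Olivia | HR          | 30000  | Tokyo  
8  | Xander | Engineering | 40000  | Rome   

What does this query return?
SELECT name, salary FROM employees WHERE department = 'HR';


Filtering: department = 'HR'
Matching rows: 2

2 rows:
Wendy, 110000
Olivia, 30000


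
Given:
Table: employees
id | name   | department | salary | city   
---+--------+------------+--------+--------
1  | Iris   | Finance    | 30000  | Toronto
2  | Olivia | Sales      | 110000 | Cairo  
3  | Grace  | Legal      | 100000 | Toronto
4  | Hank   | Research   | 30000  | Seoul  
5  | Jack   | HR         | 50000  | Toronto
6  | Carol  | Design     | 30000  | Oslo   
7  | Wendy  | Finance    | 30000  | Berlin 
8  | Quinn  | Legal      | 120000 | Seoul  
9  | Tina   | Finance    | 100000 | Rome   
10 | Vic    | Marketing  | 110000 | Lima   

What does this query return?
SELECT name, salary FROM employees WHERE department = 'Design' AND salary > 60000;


Filtering: department = 'Design' AND salary > 60000
Matching: 0 rows

Empty result set (0 rows)


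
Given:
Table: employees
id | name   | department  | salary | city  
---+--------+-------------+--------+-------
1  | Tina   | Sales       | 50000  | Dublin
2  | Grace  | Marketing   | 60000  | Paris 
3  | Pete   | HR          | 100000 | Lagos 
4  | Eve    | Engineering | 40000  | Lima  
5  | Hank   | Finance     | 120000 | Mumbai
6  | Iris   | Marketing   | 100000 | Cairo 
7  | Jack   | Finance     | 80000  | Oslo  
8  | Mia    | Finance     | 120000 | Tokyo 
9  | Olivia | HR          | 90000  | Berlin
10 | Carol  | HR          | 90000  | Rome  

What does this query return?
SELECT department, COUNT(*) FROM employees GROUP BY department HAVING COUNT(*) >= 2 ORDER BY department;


Groups with count >= 2:
  Finance: 3 -> PASS
  HR: 3 -> PASS
  Marketing: 2 -> PASS
  Engineering: 1 -> filtered out
  Sales: 1 -> filtered out


3 groups:
Finance, 3
HR, 3
Marketing, 2


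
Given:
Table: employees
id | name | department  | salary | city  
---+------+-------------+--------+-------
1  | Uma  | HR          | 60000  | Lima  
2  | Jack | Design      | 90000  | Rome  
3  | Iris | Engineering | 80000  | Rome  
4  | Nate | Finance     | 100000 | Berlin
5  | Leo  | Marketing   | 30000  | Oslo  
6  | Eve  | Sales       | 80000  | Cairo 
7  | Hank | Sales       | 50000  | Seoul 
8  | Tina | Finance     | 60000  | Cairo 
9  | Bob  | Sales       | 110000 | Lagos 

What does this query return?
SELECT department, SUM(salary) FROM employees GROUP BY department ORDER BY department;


Summing salary within each department:
  Design: 90000 = 90000
  Engineering: 80000 = 80000
  Finance: 100000 + 60000 = 160000
  HR: 60000 = 60000
  Marketing: 30000 = 30000
  Sales: 80000 + 50000 + 110000 = 240000


6 groups:
Design, 90000
Engineering, 80000
Finance, 160000
HR, 60000
Marketing, 30000
Sales, 240000


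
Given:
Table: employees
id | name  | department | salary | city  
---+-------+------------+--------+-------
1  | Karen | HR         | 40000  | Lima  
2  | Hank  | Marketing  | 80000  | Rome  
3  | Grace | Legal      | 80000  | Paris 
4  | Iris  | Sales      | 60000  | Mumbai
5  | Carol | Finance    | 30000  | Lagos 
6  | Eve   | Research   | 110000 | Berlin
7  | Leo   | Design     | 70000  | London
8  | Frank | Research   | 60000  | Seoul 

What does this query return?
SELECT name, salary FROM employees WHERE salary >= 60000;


Filtering: salary >= 60000
Matching: 6 rows

6 rows:
Hank, 80000
Grace, 80000
Iris, 60000
Eve, 110000
Leo, 70000
Frank, 60000


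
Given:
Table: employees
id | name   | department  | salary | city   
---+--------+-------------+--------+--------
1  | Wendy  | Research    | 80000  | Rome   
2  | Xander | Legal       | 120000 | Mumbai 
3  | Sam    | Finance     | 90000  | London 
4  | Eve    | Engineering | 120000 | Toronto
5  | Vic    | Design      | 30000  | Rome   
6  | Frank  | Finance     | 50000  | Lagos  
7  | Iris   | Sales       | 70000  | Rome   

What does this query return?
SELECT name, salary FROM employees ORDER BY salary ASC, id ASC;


Sorting by salary ASC, then id ASC for ties

7 rows:
Vic, 30000
Frank, 50000
Iris, 70000
Wendy, 80000
Sam, 90000
Xander, 120000
Eve, 120000


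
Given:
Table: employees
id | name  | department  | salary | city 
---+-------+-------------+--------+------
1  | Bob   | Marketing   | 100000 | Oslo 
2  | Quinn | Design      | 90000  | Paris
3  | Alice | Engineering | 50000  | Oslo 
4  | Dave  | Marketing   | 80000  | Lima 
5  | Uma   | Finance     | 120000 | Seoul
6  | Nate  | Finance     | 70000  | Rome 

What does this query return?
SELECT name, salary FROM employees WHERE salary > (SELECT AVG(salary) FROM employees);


Subquery: AVG(salary) = 85000.0
Filtering: salary > 85000.0
  Bob (100000) -> MATCH
  Quinn (90000) -> MATCH
  Uma (120000) -> MATCH


3 rows:
Bob, 100000
Quinn, 90000
Uma, 120000


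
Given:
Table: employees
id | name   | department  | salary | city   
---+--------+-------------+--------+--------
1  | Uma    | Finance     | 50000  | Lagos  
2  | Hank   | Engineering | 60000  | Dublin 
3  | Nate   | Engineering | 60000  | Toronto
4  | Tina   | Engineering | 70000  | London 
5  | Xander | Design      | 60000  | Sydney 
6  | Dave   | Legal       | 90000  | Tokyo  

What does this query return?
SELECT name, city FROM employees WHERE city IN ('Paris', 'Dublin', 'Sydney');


Filtering: city IN ('Paris', 'Dublin', 'Sydney')
Matching: 2 rows

2 rows:
Hank, Dublin
Xander, Sydney


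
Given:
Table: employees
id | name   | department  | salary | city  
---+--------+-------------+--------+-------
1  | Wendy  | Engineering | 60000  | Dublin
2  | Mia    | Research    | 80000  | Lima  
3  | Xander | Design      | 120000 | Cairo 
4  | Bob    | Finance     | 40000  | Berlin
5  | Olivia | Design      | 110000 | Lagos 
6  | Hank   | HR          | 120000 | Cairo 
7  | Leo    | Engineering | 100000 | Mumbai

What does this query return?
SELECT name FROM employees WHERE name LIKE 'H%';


LIKE 'H%' matches names starting with 'H'
Matching: 1

1 rows:
Hank


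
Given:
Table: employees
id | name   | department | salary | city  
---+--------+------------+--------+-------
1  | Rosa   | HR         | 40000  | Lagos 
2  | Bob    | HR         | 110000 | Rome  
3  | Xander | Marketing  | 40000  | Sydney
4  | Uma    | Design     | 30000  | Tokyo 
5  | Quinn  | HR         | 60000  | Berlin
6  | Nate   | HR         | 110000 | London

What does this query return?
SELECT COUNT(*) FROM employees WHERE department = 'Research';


Counting rows where department = 'Research'


0


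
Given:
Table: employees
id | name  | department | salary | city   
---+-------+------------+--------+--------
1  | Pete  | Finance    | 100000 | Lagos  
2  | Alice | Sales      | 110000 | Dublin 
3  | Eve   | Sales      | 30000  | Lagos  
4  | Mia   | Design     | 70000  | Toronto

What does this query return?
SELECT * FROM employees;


SELECT * returns all 4 rows with all columns

4 rows:
1, Pete, Finance, 100000, Lagos
2, Alice, Sales, 110000, Dublin
3, Eve, Sales, 30000, Lagos
4, Mia, Design, 70000, Toronto


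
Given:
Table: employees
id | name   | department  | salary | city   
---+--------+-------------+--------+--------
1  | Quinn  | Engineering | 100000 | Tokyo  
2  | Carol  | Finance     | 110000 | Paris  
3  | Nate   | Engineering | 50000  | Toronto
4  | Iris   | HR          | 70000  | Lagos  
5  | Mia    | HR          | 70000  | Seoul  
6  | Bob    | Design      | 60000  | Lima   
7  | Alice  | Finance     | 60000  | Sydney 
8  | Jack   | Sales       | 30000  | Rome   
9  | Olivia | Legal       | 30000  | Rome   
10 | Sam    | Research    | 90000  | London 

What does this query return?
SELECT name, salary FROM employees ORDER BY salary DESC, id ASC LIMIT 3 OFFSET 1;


Sort by salary DESC (id ASC tiebreak), then skip 1 and take 3
Rows 2 through 4

3 rows:
Quinn, 100000
Sam, 90000
Iris, 70000


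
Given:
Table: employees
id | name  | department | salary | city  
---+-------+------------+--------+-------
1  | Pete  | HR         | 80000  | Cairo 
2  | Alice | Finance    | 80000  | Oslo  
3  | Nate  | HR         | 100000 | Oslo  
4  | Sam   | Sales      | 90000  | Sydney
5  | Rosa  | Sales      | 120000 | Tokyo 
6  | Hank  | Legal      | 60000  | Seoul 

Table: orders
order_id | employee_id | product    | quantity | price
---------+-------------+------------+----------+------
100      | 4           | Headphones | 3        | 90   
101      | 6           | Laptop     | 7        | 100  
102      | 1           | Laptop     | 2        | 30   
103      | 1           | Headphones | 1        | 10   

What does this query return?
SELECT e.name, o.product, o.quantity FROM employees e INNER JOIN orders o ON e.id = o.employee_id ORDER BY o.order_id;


Joining employees.id = orders.employee_id:
  employee Sam (id=4) -> order Headphones
  employee Hank (id=6) -> order Laptop
  employee Pete (id=1) -> order Laptop
  employee Pete (id=1) -> order Headphones


4 rows:
Sam, Headphones, 3
Hank, Laptop, 7
Pete, Laptop, 2
Pete, Headphones, 1


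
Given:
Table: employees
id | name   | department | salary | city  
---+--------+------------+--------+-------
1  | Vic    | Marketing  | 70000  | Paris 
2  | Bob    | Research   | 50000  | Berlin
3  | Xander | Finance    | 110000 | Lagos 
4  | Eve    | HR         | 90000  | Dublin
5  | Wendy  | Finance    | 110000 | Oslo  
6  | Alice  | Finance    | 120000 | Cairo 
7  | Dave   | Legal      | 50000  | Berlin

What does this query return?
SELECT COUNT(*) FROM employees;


COUNT(*) counts all rows

7


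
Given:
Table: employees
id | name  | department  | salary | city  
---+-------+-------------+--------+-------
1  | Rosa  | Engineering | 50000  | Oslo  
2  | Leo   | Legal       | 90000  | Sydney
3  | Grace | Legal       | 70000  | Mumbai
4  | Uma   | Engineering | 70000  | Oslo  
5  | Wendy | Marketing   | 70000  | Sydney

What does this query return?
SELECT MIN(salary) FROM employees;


Salaries: 50000, 90000, 70000, 70000, 70000
MIN = 50000

50000


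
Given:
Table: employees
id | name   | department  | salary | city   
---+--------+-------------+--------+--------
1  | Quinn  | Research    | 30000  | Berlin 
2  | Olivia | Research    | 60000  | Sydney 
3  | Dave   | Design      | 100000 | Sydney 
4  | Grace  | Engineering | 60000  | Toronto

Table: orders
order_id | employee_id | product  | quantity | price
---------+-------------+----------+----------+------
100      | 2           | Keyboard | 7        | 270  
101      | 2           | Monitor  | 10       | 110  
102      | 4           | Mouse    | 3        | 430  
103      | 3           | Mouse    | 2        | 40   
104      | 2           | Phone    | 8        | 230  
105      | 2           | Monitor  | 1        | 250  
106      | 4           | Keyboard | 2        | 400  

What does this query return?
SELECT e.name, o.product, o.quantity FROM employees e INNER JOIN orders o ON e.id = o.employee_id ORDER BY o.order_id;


Joining employees.id = orders.employee_id:
  employee Olivia (id=2) -> order Keyboard
  employee Olivia (id=2) -> order Monitor
  employee Grace (id=4) -> order Mouse
  employee Dave (id=3) -> order Mouse
  employee Olivia (id=2) -> order Phone
  employee Olivia (id=2) -> order Monitor
  employee Grace (id=4) -> order Keyboard


7 rows:
Olivia, Keyboard, 7
Olivia, Monitor, 10
Grace, Mouse, 3
Dave, Mouse, 2
Olivia, Phone, 8
Olivia, Monitor, 1
Grace, Keyboard, 2


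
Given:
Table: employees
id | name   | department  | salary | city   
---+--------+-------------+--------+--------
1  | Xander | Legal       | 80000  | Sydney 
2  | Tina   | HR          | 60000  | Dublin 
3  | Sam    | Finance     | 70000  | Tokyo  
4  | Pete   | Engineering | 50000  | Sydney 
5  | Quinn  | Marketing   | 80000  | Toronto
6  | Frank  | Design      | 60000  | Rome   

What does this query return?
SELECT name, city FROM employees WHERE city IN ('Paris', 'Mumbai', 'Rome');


Filtering: city IN ('Paris', 'Mumbai', 'Rome')
Matching: 1 rows

1 rows:
Frank, Rome


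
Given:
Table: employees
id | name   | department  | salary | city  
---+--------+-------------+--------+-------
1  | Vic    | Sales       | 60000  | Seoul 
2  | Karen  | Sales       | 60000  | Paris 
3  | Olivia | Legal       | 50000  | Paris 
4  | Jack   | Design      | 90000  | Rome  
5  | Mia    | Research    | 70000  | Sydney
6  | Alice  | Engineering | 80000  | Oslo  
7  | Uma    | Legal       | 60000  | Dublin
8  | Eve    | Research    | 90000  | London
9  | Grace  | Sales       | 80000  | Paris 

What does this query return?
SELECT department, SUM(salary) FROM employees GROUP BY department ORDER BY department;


Summing salary within each department:
  Design: 90000 = 90000
  Engineering: 80000 = 80000
  Legal: 50000 + 60000 = 110000
  Research: 70000 + 90000 = 160000
  Sales: 60000 + 60000 + 80000 = 200000


5 groups:
Design, 90000
Engineering, 80000
Legal, 110000
Research, 160000
Sales, 200000


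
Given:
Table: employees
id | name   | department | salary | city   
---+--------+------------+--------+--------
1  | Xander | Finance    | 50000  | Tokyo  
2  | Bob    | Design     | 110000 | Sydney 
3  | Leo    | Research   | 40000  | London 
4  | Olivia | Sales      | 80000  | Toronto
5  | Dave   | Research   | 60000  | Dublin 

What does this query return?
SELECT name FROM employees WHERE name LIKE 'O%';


LIKE 'O%' matches names starting with 'O'
Matching: 1

1 rows:
Olivia


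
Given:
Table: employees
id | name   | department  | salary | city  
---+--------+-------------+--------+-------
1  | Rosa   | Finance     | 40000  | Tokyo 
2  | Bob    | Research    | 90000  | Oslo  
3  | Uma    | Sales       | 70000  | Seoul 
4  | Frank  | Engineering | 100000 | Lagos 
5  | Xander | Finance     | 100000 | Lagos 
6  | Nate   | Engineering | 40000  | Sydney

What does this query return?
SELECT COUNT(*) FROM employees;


COUNT(*) counts all rows

6


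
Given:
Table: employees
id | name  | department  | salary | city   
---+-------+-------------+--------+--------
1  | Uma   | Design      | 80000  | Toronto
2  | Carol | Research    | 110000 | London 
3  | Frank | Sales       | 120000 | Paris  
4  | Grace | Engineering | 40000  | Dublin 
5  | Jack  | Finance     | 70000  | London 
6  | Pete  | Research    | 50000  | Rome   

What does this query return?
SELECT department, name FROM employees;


Projecting columns: department, name

6 rows:
Design, Uma
Research, Carol
Sales, Frank
Engineering, Grace
Finance, Jack
Research, Pete


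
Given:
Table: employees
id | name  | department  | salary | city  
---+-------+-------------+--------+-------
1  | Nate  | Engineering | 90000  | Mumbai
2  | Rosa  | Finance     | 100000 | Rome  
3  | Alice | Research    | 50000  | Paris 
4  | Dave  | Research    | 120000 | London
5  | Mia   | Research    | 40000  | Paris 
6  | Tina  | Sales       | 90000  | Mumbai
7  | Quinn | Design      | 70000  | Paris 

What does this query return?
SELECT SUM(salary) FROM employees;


SUM(salary) = 90000 + 100000 + 50000 + 120000 + 40000 + 90000 + 70000 = 560000

560000


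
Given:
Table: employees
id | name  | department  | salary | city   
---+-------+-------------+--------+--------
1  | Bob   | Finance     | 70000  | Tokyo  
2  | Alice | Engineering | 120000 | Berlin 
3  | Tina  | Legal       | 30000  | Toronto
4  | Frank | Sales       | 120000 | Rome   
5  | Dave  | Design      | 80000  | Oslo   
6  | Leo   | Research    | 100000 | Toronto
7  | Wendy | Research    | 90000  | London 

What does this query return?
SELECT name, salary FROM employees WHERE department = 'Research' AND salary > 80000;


Filtering: department = 'Research' AND salary > 80000
Matching: 2 rows

2 rows:
Leo, 100000
Wendy, 90000


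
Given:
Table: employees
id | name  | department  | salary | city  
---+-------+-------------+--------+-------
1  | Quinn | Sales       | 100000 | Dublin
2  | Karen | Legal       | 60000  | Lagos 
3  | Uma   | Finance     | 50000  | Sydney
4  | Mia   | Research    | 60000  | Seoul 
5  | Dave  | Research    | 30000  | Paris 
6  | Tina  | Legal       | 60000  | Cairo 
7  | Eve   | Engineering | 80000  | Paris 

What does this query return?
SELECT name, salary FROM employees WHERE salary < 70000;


Filtering: salary < 70000
Matching: 5 rows

5 rows:
Karen, 60000
Uma, 50000
Mia, 60000
Dave, 30000
Tina, 60000


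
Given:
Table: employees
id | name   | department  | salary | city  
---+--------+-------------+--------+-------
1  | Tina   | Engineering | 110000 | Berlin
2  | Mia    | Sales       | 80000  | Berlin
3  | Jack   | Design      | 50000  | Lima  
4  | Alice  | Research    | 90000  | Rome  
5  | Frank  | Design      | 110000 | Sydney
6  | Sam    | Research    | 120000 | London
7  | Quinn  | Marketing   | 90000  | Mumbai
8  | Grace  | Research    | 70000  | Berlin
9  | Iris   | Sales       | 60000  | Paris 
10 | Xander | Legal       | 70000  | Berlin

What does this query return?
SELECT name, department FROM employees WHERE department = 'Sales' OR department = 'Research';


Filtering: department = 'Sales' OR 'Research'
Matching: 5 rows

5 rows:
Mia, Sales
Alice, Research
Sam, Research
Grace, Research
Iris, Sales


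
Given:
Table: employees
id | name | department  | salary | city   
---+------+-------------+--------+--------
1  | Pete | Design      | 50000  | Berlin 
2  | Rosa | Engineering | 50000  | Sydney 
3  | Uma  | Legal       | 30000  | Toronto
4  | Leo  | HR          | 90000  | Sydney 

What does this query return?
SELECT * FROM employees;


SELECT * returns all 4 rows with all columns

4 rows:
1, Pete, Design, 50000, Berlin
2, Rosa, Engineering, 50000, Sydney
3, Uma, Legal, 30000, Toronto
4, Leo, HR, 90000, Sydney


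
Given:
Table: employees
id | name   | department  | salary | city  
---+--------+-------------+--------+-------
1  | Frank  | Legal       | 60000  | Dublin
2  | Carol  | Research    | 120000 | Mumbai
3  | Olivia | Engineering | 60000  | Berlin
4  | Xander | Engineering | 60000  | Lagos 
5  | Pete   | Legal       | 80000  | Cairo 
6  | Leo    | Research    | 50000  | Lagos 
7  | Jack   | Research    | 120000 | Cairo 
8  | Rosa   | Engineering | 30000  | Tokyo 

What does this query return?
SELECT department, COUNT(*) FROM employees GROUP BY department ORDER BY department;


Assigning each row to its department group:
  Frank -> Legal
  Carol -> Research
  Olivia -> Engineering
  Xander -> Engineering
  Pete -> Legal
  Leo -> Research
  Jack -> Research
  Rosa -> Engineering


3 groups:
Engineering, 3
Legal, 2
Research, 3


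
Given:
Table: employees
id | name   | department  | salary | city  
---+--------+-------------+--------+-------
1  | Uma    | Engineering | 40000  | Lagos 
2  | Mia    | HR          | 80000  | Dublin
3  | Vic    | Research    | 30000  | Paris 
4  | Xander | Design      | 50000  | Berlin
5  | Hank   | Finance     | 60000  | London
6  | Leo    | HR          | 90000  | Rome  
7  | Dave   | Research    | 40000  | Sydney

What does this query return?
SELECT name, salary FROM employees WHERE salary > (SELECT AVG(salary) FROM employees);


Subquery: AVG(salary) = 55714.29
Filtering: salary > 55714.29
  Mia (80000) -> MATCH
  Hank (60000) -> MATCH
  Leo (90000) -> MATCH


3 rows:
Mia, 80000
Hank, 60000
Leo, 90000


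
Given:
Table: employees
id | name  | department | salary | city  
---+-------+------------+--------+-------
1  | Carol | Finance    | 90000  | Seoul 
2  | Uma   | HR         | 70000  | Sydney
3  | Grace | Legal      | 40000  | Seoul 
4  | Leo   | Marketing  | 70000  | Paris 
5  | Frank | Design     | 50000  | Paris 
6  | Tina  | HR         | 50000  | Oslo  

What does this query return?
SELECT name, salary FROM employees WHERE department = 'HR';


Filtering: department = 'HR'
Matching rows: 2

2 rows:
Uma, 70000
Tina, 50000


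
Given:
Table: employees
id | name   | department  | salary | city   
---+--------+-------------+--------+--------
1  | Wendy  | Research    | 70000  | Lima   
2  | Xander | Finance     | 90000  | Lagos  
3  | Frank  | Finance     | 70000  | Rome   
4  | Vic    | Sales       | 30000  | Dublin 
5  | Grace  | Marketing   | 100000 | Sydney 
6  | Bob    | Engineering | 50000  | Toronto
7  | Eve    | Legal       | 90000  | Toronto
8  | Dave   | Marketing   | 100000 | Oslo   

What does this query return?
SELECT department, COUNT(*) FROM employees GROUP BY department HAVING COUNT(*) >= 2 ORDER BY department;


Groups with count >= 2:
  Finance: 2 -> PASS
  Marketing: 2 -> PASS
  Engineering: 1 -> filtered out
  Legal: 1 -> filtered out
  Research: 1 -> filtered out
  Sales: 1 -> filtered out


2 groups:
Finance, 2
Marketing, 2


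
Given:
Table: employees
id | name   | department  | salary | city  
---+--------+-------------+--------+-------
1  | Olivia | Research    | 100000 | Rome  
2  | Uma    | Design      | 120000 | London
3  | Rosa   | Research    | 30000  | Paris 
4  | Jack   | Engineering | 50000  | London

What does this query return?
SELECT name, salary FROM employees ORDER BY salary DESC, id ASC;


Sorting by salary DESC, then id ASC for ties

4 rows:
Uma, 120000
Olivia, 100000
Jack, 50000
Rosa, 30000


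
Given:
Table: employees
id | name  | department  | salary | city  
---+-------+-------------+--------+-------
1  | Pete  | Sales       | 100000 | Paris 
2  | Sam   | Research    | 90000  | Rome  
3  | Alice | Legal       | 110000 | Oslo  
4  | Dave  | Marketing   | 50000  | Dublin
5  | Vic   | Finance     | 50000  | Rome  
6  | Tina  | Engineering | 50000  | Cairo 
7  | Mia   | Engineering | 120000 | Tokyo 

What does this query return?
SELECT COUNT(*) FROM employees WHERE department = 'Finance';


Counting rows where department = 'Finance'
  Vic -> MATCH


1


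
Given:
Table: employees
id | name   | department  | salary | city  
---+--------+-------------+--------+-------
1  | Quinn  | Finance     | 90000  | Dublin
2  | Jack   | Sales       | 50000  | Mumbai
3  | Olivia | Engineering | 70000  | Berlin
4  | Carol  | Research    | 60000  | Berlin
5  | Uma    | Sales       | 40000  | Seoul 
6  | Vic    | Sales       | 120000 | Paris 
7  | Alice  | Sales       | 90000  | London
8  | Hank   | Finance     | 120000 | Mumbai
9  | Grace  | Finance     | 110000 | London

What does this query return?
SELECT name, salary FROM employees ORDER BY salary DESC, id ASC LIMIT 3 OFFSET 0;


Sort by salary DESC (id ASC tiebreak), then skip 0 and take 3
Rows 1 through 3

3 rows:
Vic, 120000
Hank, 120000
Grace, 110000


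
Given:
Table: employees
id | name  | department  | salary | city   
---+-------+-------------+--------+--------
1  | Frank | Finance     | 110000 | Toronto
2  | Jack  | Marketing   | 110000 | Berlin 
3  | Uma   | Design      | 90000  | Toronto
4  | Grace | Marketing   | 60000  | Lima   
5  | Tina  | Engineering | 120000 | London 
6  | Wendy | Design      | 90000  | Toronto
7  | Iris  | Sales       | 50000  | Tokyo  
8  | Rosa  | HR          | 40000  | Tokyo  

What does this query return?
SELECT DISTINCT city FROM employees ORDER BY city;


All 'city' values (row order): Toronto, Berlin, Toronto, Lima, London, Toronto, Tokyo, Tokyo
Removing duplicates leaves 5 unique value(s).

5 values:
Berlin
Lima
London
Tokyo
Toronto


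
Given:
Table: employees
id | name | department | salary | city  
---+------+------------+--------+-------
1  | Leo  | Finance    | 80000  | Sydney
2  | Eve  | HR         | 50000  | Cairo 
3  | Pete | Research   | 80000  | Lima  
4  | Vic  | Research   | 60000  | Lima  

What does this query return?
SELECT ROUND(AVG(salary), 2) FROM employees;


SUM(salary) = 270000
COUNT = 4
ROUND(AVG, 2) = ROUND(270000 / 4, 2) = 67500.0

67500.0


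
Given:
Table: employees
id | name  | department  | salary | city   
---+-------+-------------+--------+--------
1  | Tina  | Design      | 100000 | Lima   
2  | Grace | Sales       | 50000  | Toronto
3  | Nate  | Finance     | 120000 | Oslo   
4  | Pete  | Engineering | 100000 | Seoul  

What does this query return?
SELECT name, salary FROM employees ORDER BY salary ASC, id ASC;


Sorting by salary ASC, then id ASC for ties

4 rows:
Grace, 50000
Tina, 100000
Pete, 100000
Nate, 120000


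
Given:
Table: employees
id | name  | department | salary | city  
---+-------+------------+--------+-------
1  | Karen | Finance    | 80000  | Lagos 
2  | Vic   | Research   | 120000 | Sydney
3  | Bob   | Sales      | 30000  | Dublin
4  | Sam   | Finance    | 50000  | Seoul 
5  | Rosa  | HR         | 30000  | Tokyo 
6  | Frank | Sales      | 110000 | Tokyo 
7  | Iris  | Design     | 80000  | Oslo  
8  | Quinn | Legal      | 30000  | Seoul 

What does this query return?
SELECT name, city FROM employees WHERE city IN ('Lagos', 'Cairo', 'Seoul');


Filtering: city IN ('Lagos', 'Cairo', 'Seoul')
Matching: 3 rows

3 rows:
Karen, Lagos
Sam, Seoul
Quinn, Seoul


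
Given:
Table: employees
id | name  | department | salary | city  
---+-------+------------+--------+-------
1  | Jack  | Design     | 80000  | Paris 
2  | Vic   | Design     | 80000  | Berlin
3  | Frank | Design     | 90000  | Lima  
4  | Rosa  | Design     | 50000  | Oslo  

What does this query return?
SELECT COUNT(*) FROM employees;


COUNT(*) counts all rows

4


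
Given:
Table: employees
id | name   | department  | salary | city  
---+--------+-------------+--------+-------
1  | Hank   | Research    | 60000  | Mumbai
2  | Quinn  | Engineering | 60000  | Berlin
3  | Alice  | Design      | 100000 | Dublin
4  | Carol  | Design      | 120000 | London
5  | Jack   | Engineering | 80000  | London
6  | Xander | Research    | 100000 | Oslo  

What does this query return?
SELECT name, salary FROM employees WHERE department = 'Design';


Filtering: department = 'Design'
Matching rows: 2

2 rows:
Alice, 100000
Carol, 120000


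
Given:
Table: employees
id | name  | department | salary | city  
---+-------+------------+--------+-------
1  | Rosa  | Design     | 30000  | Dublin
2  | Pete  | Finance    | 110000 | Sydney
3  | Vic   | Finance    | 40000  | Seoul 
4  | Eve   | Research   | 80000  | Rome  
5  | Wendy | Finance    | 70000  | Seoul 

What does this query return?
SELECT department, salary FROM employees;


Projecting columns: department, salary

5 rows:
Design, 30000
Finance, 110000
Finance, 40000
Research, 80000
Finance, 70000


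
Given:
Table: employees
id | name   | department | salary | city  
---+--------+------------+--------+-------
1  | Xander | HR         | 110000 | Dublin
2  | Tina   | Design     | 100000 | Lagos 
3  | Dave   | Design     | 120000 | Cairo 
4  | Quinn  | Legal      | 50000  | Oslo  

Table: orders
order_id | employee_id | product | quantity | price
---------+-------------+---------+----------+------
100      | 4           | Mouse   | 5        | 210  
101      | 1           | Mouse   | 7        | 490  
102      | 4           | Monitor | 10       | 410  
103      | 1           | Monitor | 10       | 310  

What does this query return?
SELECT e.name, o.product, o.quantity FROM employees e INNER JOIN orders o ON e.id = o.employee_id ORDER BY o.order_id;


Joining employees.id = orders.employee_id:
  employee Quinn (id=4) -> order Mouse
  employee Xander (id=1) -> order Mouse
  employee Quinn (id=4) -> order Monitor
  employee Xander (id=1) -> order Monitor


4 rows:
Quinn, Mouse, 5
Xander, Mouse, 7
Quinn, Monitor, 10
Xander, Monitor, 10


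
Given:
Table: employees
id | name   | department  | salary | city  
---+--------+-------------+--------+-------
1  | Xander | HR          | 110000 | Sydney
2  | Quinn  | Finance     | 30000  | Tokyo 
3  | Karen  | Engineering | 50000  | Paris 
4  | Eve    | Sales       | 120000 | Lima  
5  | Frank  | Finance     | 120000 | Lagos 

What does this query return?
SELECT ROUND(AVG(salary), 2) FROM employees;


SUM(salary) = 430000
COUNT = 5
ROUND(AVG, 2) = ROUND(430000 / 5, 2) = 86000.0

86000.0
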